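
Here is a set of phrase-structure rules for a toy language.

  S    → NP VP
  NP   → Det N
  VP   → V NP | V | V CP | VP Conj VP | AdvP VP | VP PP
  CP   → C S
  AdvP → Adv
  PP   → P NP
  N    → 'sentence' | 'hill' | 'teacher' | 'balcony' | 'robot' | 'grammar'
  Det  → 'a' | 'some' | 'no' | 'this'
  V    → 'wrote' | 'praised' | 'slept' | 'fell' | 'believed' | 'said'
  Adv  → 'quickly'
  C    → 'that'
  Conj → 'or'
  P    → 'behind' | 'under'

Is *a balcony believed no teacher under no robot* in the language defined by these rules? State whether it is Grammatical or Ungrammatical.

S
  NP
    Det: a
    N: balcony
  VP
    VP
      V: believed
      NP
        Det: no
        N: teacher
    PP
      P: under
      NP
        Det: no
        N: robot
Every word is introduced by a lexical rule and the phrasal rules combine the resulting categories into a single S.

Grammatical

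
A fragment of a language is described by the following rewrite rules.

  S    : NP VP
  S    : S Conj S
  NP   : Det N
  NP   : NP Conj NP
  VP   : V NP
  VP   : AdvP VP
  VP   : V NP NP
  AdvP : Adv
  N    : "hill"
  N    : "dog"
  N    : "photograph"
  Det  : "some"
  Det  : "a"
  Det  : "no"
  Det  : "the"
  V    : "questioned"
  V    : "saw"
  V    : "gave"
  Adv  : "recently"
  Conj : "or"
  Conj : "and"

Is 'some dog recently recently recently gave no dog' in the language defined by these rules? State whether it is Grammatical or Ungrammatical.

Grammatical

S
  NP
    Det: some
    N: dog
  VP
    AdvP
      Adv: recently
    VP
      AdvP
        Adv: recently
      VP
        AdvP
          Adv: recently
        VP
          V: gave
          NP
            Det: no
            N: dog
The bracketing above is licensed at every node by one of the given productions, with S at the root.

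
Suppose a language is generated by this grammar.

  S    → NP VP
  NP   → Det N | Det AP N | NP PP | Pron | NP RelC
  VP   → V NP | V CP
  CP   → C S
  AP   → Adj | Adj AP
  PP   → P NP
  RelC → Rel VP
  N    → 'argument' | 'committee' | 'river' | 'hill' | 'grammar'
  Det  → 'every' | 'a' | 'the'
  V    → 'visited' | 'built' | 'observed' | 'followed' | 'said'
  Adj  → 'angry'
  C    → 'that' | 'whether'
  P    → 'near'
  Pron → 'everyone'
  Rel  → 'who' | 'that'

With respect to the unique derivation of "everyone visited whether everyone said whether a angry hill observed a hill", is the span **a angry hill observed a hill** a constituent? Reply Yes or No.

Yes

[S [NP [Pron everyone]] [VP [V visited] [CP [C whether] [S [NP [Pron everyone]] [VP [V said] [CP [C whether] [S [NP [Det a] [AP [Adj angry]] [N hill]] [VP [V observed] [NP [Det a] [N hill]]]]]]]]]]
The words 'a angry hill observed a hill' are exhaustively dominated by a single S node (built by S → NP VP), so they form a constituent.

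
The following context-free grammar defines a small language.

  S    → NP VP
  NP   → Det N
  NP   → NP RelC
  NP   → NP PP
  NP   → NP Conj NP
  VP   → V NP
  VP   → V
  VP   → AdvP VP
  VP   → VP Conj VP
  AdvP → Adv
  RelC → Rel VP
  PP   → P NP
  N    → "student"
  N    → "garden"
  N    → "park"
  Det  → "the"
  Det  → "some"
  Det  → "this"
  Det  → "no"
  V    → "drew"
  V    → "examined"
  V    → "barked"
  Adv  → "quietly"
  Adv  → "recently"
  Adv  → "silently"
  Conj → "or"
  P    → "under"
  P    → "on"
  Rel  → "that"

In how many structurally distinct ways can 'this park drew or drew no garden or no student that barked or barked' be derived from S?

6

Two of the 6 distinct bracketings:
[S [NP [Det this] [N park]] [VP [VP [V drew]] [Conj or] [VP [V drew] [NP [NP [NP [Det no] [N garden]] [Conj or] [NP [Det no] [N student]]] [RelC [Rel that] [VP [VP [V barked]] [Conj or] [VP [V barked]]]]]]]]
[S [NP [Det this] [N park]] [VP [VP [V drew]] [Conj or] [VP [V drew] [NP [NP [Det no] [N garden]] [Conj or] [NP [NP [Det no] [N student]] [RelC [Rel that] [VP [VP [V barked]] [Conj or] [VP [V barked]]]]]]]]]
The trees differ in how a recursive rule is bracketed over the same span.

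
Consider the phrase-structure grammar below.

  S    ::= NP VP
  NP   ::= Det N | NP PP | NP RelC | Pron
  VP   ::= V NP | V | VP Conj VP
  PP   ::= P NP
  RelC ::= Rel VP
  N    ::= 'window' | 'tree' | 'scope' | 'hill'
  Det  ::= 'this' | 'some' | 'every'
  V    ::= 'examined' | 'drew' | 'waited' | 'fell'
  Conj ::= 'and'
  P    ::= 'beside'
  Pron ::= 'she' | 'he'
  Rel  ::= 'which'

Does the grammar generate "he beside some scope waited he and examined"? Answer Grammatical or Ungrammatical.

S
  NP
    NP
      Pron: he
    PP
      P: beside
      NP
        Det: some
        N: scope
  VP
    VP
      V: waited
      NP
        Pron: he
    Conj: and
    VP
      V: examined
Every word is introduced by a lexical rule and the phrasal rules combine the resulting categories into a single S.

Grammatical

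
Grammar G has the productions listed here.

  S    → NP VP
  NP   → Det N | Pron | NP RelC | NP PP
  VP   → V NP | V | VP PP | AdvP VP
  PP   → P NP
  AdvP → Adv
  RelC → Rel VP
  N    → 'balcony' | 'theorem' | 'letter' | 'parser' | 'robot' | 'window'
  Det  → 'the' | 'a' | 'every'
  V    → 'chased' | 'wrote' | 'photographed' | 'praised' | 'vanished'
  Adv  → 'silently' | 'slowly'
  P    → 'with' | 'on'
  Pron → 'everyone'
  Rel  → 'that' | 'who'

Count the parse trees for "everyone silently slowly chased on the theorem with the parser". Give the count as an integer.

9

Two of the 9 distinct bracketings:
[S [NP [Pron everyone]] [VP [VP [AdvP [Adv silently]] [VP [AdvP [Adv slowly]] [VP [V chased]]]] [PP [P on] [NP [NP [Det the] [N theorem]] [PP [P with] [NP [Det the] [N parser]]]]]]]
[S [NP [Pron everyone]] [VP [VP [VP [AdvP [Adv silently]] [VP [AdvP [Adv slowly]] [VP [V chased]]]] [PP [P on] [NP [Det the] [N theorem]]]] [PP [P with] [NP [Det the] [N parser]]]]]
The difference turns on whether NP → NP PP is used at the relevant span, versus an alternative expansion of NP.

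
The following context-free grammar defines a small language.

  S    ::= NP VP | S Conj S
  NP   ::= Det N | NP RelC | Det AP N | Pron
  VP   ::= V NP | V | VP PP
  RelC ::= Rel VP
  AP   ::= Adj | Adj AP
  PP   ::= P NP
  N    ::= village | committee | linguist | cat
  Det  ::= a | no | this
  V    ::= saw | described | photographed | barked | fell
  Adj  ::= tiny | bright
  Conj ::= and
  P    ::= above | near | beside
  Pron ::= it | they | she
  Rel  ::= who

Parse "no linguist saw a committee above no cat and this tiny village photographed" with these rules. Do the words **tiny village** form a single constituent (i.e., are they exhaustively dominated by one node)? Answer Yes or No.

[S [S [NP [Det no] [N linguist]] [VP [VP [V saw] [NP [Det a] [N committee]]] [PP [P above] [NP [Det no] [N cat]]]]] [Conj and] [S [NP [Det this] [AP [Adj tiny]] [N village]] [VP [V photographed]]]]
The smallest constituent containing 'tiny village' is the NP spanning 'this tiny village'; no single node in the tree dominates exactly the given words.

No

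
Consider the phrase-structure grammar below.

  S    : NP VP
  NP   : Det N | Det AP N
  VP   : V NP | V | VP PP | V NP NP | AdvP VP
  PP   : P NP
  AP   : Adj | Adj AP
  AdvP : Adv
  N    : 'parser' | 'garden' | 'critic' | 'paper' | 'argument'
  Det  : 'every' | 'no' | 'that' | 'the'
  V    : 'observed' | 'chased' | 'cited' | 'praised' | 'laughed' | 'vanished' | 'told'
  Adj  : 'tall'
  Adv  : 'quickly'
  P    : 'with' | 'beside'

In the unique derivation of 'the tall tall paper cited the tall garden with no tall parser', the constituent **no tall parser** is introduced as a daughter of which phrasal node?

S
  NP
    Det: the
    AP
      Adj: tall
      AP
        Adj: tall
    N: paper
  VP
    VP
      V: cited
      NP
        Det: the
        AP
          Adj: tall
        N: garden
    PP
      P: with
      NP
        Det: no
        AP
          Adj: tall
        N: parser
The span 'no tall parser' is the NP node built by NP → Det AP N.
Its mother is the PP built by PP → P NP.

PP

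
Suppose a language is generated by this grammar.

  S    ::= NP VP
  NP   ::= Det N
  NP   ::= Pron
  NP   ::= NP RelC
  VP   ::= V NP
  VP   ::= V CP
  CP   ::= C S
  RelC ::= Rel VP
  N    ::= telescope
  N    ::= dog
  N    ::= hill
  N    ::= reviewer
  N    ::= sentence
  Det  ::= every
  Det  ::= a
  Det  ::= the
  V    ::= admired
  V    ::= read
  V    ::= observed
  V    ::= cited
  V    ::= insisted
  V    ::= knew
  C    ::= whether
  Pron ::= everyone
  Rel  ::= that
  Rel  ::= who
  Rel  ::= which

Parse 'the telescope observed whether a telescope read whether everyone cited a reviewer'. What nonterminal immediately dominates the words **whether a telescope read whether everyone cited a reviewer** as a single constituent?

[S [NP [Det the] [N telescope]] [VP [V observed] [CP [C whether] [S [NP [Det a] [N telescope]] [VP [V read] [CP [C whether] [S [NP [Pron everyone]] [VP [V cited] [NP [Det a] [N reviewer]]]]]]]]]]
The span 'whether a telescope read whether everyone cited a reviewer' is the CP node built by CP → C S.

CP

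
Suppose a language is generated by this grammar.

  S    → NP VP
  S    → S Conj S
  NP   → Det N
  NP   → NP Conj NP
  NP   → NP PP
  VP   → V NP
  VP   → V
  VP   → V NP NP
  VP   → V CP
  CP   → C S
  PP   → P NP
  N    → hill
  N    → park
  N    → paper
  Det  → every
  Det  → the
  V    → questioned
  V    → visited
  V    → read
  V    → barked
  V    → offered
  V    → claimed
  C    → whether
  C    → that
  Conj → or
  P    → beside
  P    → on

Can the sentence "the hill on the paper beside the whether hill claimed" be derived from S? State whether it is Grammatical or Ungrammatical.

Ungrammatical

A Det word can never sit immediately before a C word in any string this grammar generates, so the substring 'the whether' rules out a derivation.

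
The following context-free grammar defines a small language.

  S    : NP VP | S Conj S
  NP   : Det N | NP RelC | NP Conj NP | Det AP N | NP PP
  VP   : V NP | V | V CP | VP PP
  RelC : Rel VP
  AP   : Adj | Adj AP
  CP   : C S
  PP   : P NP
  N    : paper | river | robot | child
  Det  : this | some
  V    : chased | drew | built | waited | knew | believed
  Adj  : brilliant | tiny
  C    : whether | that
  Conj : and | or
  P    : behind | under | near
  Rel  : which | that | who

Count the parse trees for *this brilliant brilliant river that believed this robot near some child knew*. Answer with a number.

3

Two of the 3 distinct bracketings:
[S [NP [NP [Det this] [AP [Adj brilliant] [AP [Adj brilliant]]] [N river]] [RelC [Rel that] [VP [V believed] [NP [NP [Det this] [N robot]] [PP [P near] [NP [Det some] [N child]]]]]]] [VP [V knew]]]
[S [NP [NP [Det this] [AP [Adj brilliant] [AP [Adj brilliant]]] [N river]] [RelC [Rel that] [VP [VP [V believed] [NP [Det this] [N robot]]] [PP [P near] [NP [Det some] [N child]]]]]] [VP [V knew]]]
The difference turns on whether NP → NP PP is used at the relevant span, versus an alternative expansion of NP.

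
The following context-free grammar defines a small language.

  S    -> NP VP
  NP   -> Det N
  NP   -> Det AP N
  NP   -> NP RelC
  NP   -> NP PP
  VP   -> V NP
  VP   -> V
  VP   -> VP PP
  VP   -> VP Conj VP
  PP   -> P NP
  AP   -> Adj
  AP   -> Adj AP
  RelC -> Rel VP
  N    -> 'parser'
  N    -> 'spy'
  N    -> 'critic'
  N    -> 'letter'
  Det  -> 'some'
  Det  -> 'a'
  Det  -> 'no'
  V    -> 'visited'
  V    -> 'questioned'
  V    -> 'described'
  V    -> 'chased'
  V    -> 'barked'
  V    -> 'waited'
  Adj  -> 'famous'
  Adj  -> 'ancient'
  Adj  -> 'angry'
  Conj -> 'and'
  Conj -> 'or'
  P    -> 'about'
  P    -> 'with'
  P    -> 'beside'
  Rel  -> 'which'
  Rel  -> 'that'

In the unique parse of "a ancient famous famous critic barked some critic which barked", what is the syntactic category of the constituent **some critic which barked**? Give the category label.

NP

S
  NP
    Det: a
    AP
      Adj: ancient
      AP
        Adj: famous
        AP
          Adj: famous
    N: critic
  VP
    V: barked
    NP
      NP
        Det: some
        N: critic
      RelC
        Rel: which
        VP
          V: barked
The span 'some critic which barked' is the NP node built by NP → NP RelC.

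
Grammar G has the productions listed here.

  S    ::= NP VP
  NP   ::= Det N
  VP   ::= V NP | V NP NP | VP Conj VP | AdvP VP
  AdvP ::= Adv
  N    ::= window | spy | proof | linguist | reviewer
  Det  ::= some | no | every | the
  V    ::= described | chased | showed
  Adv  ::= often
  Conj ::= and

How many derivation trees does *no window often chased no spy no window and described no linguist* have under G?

The two bracketings:
[S [NP [Det no] [N window]] [VP [VP [AdvP [Adv often]] [VP [V chased] [NP [Det no] [N spy]] [NP [Det no] [N window]]]] [Conj and] [VP [V described] [NP [Det no] [N linguist]]]]]
[S [NP [Det no] [N window]] [VP [AdvP [Adv often]] [VP [VP [V chased] [NP [Det no] [N spy]] [NP [Det no] [N window]]] [Conj and] [VP [V described] [NP [Det no] [N linguist]]]]]]
The trees differ in how a recursive rule is bracketed over the same span.

2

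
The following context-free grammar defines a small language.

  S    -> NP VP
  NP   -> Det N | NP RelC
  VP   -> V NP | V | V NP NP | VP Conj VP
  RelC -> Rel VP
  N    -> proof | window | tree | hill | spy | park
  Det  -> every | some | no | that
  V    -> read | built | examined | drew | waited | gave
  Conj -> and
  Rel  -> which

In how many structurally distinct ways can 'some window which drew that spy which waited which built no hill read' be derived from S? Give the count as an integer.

4

Two of the 4 distinct bracketings:
[S [NP [NP [Det some] [N window]] [RelC [Rel which] [VP [V drew] [NP [NP [NP [Det that] [N spy]] [RelC [Rel which] [VP [V waited]]]] [RelC [Rel which] [VP [V built] [NP [Det no] [N hill]]]]]]]] [VP [V read]]]
[S [NP [NP [Det some] [N window]] [RelC [Rel which] [VP [V drew] [NP [NP [NP [Det that] [N spy]] [RelC [Rel which] [VP [V waited]]]] [RelC [Rel which] [VP [V built]]]] [NP [Det no] [N hill]]]]] [VP [V read]]]
The difference turns on whether VP → V NP is used at the relevant span, versus an alternative expansion of VP.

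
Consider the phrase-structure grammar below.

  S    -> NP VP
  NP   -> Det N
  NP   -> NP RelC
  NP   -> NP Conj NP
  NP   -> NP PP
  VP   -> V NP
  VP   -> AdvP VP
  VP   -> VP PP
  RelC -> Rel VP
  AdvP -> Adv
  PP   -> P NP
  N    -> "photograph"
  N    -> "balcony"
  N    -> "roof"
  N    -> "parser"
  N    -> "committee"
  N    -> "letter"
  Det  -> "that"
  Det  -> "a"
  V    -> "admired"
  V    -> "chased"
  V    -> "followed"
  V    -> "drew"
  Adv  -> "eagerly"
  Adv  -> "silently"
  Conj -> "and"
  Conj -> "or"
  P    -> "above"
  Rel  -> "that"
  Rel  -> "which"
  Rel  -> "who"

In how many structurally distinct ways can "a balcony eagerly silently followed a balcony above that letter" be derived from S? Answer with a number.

Two of the 4 distinct bracketings:
[S [NP [Det a] [N balcony]] [VP [AdvP [Adv eagerly]] [VP [AdvP [Adv silently]] [VP [V followed] [NP [NP [Det a] [N balcony]] [PP [P above] [NP [Det that] [N letter]]]]]]]]
[S [NP [Det a] [N balcony]] [VP [AdvP [Adv eagerly]] [VP [AdvP [Adv silently]] [VP [VP [V followed] [NP [Det a] [N balcony]]] [PP [P above] [NP [Det that] [N letter]]]]]]]
The difference turns on whether NP → NP PP is used at the relevant span, versus an alternative expansion of NP.

4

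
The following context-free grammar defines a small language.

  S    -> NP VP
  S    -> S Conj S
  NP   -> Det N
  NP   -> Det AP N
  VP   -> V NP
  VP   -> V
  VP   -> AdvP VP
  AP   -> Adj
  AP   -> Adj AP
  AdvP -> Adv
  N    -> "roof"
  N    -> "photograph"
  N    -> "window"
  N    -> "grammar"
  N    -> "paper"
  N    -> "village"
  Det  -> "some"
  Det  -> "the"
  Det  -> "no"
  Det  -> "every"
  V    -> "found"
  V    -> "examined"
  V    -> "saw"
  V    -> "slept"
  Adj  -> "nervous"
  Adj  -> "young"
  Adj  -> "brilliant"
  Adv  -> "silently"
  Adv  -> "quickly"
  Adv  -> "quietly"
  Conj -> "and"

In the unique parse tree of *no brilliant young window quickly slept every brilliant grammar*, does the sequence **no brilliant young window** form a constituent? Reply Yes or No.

[S [NP [Det no] [AP [Adj brilliant] [AP [Adj young]]] [N window]] [VP [AdvP [Adv quickly]] [VP [V slept] [NP [Det every] [AP [Adj brilliant]] [N grammar]]]]]
The words 'no brilliant young window' are exhaustively dominated by a single NP node (built by NP → Det AP N), so they form a constituent.

Yes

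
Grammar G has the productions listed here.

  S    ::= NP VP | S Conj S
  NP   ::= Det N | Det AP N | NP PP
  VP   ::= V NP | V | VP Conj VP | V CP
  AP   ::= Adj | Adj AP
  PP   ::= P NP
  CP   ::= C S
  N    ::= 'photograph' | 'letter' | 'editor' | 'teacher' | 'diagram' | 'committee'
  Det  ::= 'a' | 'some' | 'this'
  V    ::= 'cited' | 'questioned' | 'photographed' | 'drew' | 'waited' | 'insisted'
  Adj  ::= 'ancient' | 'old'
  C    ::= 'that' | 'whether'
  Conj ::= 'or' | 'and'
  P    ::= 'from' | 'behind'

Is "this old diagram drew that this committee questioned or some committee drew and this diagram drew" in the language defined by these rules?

Grammatical

S
  NP
    Det: this
    AP
      Adj: old
    N: diagram
  VP
    V: drew
    CP
      C: that
      S
        S
          NP
            Det: this
            N: committee
          VP
            V: questioned
        Conj: or
        S
          S
            NP
              Det: some
              N: committee
            VP
              V: drew
          Conj: and
          S
            NP
              Det: this
              N: diagram
            VP
              V: drew
Every word is introduced by a lexical rule and the phrasal rules combine the resulting categories into a single S.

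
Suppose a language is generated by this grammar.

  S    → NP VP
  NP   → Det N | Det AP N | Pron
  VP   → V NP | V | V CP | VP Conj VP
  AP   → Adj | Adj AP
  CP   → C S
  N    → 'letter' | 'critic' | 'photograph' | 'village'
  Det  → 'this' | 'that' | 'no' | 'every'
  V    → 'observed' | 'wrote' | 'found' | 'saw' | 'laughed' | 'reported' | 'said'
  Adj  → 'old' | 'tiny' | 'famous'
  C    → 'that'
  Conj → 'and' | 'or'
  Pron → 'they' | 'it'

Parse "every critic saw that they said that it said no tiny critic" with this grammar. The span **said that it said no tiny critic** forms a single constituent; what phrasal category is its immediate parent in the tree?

S
  NP
    Det: every
    N: critic
  VP
    V: saw
    CP
      C: that
      S
        NP
          Pron: they
        VP
          V: said
          CP
            C: that
            S
              NP
                Pron: it
              VP
                V: said
                NP
                  Det: no
                  AP
                    Adj: tiny
                  N: critic
The span 'said that it said no tiny critic' is the VP node built by VP → V CP.
Its mother is the S built by S → NP VP.

S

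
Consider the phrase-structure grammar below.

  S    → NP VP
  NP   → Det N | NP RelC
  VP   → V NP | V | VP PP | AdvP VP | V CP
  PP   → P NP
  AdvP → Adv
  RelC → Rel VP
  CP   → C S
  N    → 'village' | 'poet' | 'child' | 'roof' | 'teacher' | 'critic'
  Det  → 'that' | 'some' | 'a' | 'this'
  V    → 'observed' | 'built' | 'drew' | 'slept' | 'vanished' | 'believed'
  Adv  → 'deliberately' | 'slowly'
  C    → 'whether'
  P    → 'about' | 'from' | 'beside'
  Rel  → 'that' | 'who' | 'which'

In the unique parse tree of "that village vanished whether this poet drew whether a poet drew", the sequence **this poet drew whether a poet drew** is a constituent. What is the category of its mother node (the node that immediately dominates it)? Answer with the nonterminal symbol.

CP

[S [NP [Det that] [N village]] [VP [V vanished] [CP [C whether] [S [NP [Det this] [N poet]] [VP [V drew] [CP [C whether] [S [NP [Det a] [N poet]] [VP [V drew]]]]]]]]]
The span 'this poet drew whether a poet drew' is the S node built by S → NP VP.
Its mother is the CP built by CP → C S.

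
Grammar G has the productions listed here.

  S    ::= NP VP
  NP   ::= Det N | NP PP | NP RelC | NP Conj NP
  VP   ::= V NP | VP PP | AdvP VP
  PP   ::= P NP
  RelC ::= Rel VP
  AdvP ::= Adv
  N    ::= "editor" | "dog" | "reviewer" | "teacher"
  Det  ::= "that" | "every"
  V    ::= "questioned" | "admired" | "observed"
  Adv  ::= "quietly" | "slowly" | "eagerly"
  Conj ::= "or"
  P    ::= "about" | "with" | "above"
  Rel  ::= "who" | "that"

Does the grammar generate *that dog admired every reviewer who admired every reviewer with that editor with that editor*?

[S [NP [Det that] [N dog]] [VP [V admired] [NP [NP [NP [Det every] [N reviewer]] [RelC [Rel who] [VP [V admired] [NP [Det every] [N reviewer]]]]] [PP [P with] [NP [NP [Det that] [N editor]] [PP [P with] [NP [Det that] [N editor]]]]]]]]
The bracketing above is licensed at every node by one of the given productions, with S at the root.

Grammatical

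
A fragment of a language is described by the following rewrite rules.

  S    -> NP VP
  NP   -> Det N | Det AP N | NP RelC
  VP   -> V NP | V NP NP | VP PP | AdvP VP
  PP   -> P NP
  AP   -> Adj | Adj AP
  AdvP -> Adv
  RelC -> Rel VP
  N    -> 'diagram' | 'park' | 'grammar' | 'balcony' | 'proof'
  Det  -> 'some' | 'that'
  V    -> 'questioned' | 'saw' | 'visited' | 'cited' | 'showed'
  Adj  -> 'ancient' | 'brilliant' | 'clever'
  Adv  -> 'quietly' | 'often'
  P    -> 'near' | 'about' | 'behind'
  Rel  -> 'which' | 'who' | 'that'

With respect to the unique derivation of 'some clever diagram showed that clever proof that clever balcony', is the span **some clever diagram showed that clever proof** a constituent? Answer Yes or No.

No

[S [NP [Det some] [AP [Adj clever]] [N diagram]] [VP [V showed] [NP [Det that] [AP [Adj clever]] [N proof]] [NP [Det that] [AP [Adj clever]] [N balcony]]]]
The smallest constituent containing 'some clever diagram showed that clever proof' is the S spanning 'some clever diagram showed that clever proof that clever balcony'; no single node in the tree dominates exactly the given words.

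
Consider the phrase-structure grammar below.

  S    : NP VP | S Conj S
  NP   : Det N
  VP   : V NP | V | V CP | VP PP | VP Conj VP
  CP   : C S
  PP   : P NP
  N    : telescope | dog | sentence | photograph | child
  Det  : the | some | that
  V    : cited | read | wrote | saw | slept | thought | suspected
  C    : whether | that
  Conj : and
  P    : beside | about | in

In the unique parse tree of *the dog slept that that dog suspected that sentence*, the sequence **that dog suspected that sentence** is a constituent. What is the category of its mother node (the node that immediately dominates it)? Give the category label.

S
  NP
    Det: the
    N: dog
  VP
    V: slept
    CP
      C: that
      S
        NP
          Det: that
          N: dog
        VP
          V: suspected
          NP
            Det: that
            N: sentence
The span 'that dog suspected that sentence' is the S node built by S → NP VP.
Its mother is the CP built by CP → C S.

CP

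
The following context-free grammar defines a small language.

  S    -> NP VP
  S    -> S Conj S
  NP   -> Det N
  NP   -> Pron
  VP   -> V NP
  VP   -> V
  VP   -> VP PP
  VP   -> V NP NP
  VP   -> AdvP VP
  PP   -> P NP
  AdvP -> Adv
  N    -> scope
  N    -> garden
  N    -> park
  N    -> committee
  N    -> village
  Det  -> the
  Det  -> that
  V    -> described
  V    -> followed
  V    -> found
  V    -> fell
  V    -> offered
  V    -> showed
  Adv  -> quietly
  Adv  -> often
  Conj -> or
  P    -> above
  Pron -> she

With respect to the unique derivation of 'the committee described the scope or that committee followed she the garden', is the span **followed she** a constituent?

No

[S [S [NP [Det the] [N committee]] [VP [V described] [NP [Det the] [N scope]]]] [Conj or] [S [NP [Det that] [N committee]] [VP [V followed] [NP [Pron she]] [NP [Det the] [N garden]]]]]
The smallest constituent containing 'followed she' is the VP spanning 'followed she the garden'; no single node in the tree dominates exactly the given words.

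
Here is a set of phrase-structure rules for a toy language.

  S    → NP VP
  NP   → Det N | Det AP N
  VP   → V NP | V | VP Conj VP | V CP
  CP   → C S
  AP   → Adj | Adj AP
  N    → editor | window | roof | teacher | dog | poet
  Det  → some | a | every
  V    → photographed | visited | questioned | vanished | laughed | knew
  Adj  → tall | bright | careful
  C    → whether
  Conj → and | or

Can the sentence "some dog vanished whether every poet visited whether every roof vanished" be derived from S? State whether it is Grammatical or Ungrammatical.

[S [NP [Det some] [N dog]] [VP [V vanished] [CP [C whether] [S [NP [Det every] [N poet]] [VP [V visited] [CP [C whether] [S [NP [Det every] [N roof]] [VP [V vanished]]]]]]]]]
Every word is introduced by a lexical rule and the phrasal rules combine the resulting categories into a single S.

Grammatical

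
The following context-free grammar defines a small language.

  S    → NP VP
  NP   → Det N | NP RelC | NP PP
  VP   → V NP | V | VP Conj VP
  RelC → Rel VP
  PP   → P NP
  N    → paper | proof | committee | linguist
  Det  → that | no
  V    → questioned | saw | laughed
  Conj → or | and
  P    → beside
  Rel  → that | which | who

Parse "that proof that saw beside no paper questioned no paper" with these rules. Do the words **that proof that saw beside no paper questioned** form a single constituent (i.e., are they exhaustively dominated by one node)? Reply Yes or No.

No

[S [NP [NP [NP [Det that] [N proof]] [RelC [Rel that] [VP [V saw]]]] [PP [P beside] [NP [Det no] [N paper]]]] [VP [V questioned] [NP [Det no] [N paper]]]]
The smallest constituent containing 'that proof that saw beside no paper questioned' is the S spanning 'that proof that saw beside no paper questioned no paper'; no single node in the tree dominates exactly the given words.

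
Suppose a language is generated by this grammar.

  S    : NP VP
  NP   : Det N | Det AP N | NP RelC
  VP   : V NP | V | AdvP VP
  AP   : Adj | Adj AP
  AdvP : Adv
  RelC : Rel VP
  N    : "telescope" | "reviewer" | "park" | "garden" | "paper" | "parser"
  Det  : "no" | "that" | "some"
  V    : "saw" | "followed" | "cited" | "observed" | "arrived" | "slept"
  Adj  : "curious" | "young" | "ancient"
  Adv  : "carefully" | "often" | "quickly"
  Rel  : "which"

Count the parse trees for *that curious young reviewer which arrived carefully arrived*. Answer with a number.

[S [NP [NP [Det that] [AP [Adj curious] [AP [Adj young]]] [N reviewer]] [RelC [Rel which] [VP [V arrived]]]] [VP [AdvP [Adv carefully]] [VP [V arrived]]]]
No rule offers an alternative attachment or grouping for any span, so this is the only derivation.

1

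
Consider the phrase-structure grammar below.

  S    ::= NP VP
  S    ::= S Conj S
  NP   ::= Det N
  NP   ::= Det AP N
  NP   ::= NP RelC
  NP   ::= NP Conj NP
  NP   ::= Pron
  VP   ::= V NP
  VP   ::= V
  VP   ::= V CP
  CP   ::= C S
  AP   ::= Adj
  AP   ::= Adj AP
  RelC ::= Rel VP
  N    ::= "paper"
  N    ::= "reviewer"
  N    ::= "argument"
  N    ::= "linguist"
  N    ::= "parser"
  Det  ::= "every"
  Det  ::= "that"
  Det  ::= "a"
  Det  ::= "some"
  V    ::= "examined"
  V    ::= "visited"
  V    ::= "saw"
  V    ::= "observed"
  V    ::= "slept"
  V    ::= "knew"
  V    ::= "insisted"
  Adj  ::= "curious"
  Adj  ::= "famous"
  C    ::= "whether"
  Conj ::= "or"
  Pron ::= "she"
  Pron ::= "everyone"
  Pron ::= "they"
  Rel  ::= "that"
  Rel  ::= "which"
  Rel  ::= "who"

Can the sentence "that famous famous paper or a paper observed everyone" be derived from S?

[S [NP [NP [Det that] [AP [Adj famous] [AP [Adj famous]]] [N paper]] [Conj or] [NP [Det a] [N paper]]] [VP [V observed] [NP [Pron everyone]]]]
Each bracket corresponds to one application of a listed rule, so the string is derivable from S.

Grammatical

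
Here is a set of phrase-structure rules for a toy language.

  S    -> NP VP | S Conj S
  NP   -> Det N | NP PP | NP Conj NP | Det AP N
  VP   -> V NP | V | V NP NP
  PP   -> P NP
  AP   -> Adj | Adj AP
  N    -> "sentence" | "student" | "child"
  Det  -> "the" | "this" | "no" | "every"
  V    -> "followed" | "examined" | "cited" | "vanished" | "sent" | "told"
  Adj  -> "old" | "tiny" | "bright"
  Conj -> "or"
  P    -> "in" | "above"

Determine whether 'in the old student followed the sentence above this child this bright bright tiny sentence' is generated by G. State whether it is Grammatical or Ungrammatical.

For S → NP VP, no prefix of the string parses as an NP. The alternative S rule S → S Conj S likewise has no satisfying split.

Ungrammatical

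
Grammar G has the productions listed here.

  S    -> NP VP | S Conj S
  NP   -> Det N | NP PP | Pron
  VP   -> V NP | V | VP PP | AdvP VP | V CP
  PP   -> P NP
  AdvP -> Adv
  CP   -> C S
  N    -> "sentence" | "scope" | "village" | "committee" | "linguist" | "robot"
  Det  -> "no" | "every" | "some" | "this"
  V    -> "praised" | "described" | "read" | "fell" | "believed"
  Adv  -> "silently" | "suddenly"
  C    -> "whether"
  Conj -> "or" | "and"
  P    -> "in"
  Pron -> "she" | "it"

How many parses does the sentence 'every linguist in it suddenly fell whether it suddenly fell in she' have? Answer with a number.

Two of the 4 distinct bracketings:
[S [NP [NP [Det every] [N linguist]] [PP [P in] [NP [Pron it]]]] [VP [VP [AdvP [Adv suddenly]] [VP [V fell] [CP [C whether] [S [NP [Pron it]] [VP [AdvP [Adv suddenly]] [VP [V fell]]]]]]] [PP [P in] [NP [Pron she]]]]]
[S [NP [NP [Det every] [N linguist]] [PP [P in] [NP [Pron it]]]] [VP [AdvP [Adv suddenly]] [VP [VP [V fell] [CP [C whether] [S [NP [Pron it]] [VP [AdvP [Adv suddenly]] [VP [V fell]]]]]] [PP [P in] [NP [Pron she]]]]]]
The trees differ in how a recursive rule is bracketed over the same span.

4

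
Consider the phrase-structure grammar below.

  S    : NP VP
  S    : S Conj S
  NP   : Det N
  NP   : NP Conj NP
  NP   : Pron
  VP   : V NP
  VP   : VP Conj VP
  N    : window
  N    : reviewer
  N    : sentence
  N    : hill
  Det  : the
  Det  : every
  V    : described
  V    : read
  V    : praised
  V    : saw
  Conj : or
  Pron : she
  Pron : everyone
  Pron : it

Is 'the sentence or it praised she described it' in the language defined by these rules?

For S → NP VP, every NP-prefix leaves a non-VP remainder: after 'the sentence' the remainder is not a VP; after 'the sentence or it' the remainder is not a VP. The alternative S rule S → S Conj S likewise has no satisfying split.

Ungrammatical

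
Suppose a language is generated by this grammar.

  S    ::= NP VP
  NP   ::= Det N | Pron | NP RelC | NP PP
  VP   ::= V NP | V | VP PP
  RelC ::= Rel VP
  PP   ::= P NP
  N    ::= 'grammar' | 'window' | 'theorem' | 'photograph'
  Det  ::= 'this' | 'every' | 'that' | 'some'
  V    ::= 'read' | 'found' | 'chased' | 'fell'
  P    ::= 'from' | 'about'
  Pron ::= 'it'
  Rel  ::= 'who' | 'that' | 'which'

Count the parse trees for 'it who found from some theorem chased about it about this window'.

4

Two of the 4 distinct bracketings:
[S [NP [NP [Pron it]] [RelC [Rel who] [VP [VP [V found]] [PP [P from] [NP [Det some] [N theorem]]]]]] [VP [VP [V chased]] [PP [P about] [NP [NP [Pron it]] [PP [P about] [NP [Det this] [N window]]]]]]]
[S [NP [NP [Pron it]] [RelC [Rel who] [VP [VP [V found]] [PP [P from] [NP [Det some] [N theorem]]]]]] [VP [VP [VP [V chased]] [PP [P about] [NP [Pron it]]]] [PP [P about] [NP [Det this] [N window]]]]]
The difference turns on whether NP → NP PP is used at the relevant span, versus an alternative expansion of NP.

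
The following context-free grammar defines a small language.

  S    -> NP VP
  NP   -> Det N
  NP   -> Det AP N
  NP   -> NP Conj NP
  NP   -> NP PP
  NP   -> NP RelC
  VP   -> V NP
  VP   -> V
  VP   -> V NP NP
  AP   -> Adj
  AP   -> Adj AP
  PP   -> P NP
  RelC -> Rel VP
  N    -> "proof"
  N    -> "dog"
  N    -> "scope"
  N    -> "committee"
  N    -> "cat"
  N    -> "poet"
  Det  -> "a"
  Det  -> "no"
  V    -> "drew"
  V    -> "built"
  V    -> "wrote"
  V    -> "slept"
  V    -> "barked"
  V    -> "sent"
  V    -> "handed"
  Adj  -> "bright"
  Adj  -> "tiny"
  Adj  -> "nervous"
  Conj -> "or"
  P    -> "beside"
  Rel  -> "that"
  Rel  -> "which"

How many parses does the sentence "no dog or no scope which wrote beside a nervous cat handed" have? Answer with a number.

3

Two of the 3 distinct bracketings:
[S [NP [NP [Det no] [N dog]] [Conj or] [NP [NP [NP [Det no] [N scope]] [RelC [Rel which] [VP [V wrote]]]] [PP [P beside] [NP [Det a] [AP [Adj nervous]] [N cat]]]]] [VP [V handed]]]
[S [NP [NP [NP [Det no] [N dog]] [Conj or] [NP [NP [Det no] [N scope]] [RelC [Rel which] [VP [V wrote]]]]] [PP [P beside] [NP [Det a] [AP [Adj nervous]] [N cat]]]] [VP [V handed]]]
The trees differ in how a recursive rule is bracketed over the same span.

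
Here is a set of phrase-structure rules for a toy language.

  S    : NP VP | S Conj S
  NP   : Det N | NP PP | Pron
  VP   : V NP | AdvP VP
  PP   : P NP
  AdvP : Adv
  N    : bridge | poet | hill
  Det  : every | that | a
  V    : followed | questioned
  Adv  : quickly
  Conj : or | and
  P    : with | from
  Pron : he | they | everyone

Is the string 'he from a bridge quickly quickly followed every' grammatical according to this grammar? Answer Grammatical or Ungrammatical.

For S → NP VP, every NP-prefix leaves a non-VP remainder: after 'he' the remainder is not a VP; after 'he from a bridge' the remainder is not a VP. The alternative S rule S → S Conj S likewise has no satisfying split.

Ungrammatical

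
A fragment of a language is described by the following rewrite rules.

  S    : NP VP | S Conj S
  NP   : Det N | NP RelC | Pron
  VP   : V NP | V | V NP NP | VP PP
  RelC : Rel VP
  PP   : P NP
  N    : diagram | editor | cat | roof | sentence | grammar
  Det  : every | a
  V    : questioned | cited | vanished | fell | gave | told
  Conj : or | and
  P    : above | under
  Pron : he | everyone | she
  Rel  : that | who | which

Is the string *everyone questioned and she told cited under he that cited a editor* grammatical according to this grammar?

For S → NP VP, the only prefix that parses as NP is 'everyone', but the remainder 'questioned and she told cited under he that cited a editor' is not a VP under these rules. The alternative S rule S → S Conj S likewise has no satisfying split.

Ungrammatical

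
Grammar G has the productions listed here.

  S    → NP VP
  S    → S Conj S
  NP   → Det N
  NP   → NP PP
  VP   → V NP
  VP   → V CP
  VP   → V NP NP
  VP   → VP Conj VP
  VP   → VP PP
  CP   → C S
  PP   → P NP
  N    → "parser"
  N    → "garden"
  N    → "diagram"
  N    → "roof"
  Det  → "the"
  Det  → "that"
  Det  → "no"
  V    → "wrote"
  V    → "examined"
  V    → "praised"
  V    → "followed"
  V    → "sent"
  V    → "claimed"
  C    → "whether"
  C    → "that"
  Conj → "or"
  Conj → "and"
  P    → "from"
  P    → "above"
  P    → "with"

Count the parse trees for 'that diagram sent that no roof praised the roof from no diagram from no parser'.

9

Two of the 9 distinct bracketings:
[S [NP [Det that] [N diagram]] [VP [V sent] [CP [C that] [S [NP [Det no] [N roof]] [VP [V praised] [NP [NP [Det the] [N roof]] [PP [P from] [NP [NP [Det no] [N diagram]] [PP [P from] [NP [Det no] [N parser]]]]]]]]]]]
[S [NP [Det that] [N diagram]] [VP [V sent] [CP [C that] [S [NP [Det no] [N roof]] [VP [V praised] [NP [NP [NP [Det the] [N roof]] [PP [P from] [NP [Det no] [N diagram]]]] [PP [P from] [NP [Det no] [N parser]]]]]]]]]
The trees differ in how a recursive rule is bracketed over the same span.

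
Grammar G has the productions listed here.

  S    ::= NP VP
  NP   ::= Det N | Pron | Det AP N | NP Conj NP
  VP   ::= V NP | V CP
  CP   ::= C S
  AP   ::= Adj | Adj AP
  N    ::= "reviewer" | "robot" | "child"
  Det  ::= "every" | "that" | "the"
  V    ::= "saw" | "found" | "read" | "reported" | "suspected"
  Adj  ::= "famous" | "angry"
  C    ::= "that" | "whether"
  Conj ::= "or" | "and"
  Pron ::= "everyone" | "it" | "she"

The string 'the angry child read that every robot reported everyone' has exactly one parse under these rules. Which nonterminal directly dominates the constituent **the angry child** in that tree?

S

S
  NP
    Det: the
    AP
      Adj: angry
    N: child
  VP
    V: read
    CP
      C: that
      S
        NP
          Det: every
          N: robot
        VP
          V: reported
          NP
            Pron: everyone
The span 'the angry child' is the NP node built by NP → Det AP N.
Its mother is the S built by S → NP VP.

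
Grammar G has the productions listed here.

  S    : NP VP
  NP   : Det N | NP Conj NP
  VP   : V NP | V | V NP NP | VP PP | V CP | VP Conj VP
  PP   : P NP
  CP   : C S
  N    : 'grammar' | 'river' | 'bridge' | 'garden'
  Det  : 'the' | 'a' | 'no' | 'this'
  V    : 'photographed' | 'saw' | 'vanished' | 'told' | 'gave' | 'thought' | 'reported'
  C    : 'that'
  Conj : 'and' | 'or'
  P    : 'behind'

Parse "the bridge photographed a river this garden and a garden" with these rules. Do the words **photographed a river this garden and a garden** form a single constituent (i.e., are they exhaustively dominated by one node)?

[S [NP [Det the] [N bridge]] [VP [V photographed] [NP [Det a] [N river]] [NP [NP [Det this] [N garden]] [Conj and] [NP [Det a] [N garden]]]]]
The words 'photographed a river this garden and a garden' are exhaustively dominated by a single VP node (built by VP → V NP NP), so they form a constituent.

Yes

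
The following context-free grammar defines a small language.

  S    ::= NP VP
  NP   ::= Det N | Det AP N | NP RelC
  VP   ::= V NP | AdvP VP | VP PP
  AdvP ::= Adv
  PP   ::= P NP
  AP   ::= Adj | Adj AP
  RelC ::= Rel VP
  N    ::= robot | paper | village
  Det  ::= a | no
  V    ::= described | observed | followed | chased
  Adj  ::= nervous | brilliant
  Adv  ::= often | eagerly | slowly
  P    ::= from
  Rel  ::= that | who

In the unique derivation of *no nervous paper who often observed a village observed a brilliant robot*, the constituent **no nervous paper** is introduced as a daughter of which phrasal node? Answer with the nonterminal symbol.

[S [NP [NP [Det no] [AP [Adj nervous]] [N paper]] [RelC [Rel who] [VP [AdvP [Adv often]] [VP [V observed] [NP [Det a] [N village]]]]]] [VP [V observed] [NP [Det a] [AP [Adj brilliant]] [N robot]]]]
The span 'no nervous paper' is the NP node built by NP → Det AP N.
Its mother is the NP built by NP → NP RelC.

NP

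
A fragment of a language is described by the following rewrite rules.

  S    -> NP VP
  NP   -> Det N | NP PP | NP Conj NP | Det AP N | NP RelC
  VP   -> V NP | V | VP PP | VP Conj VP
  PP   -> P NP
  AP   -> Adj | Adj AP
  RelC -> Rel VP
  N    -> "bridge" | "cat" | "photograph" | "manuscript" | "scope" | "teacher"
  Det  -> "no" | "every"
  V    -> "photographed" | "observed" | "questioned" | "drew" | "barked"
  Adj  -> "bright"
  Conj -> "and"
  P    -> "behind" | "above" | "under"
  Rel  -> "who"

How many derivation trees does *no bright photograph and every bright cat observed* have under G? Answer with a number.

1

[S [NP [NP [Det no] [AP [Adj bright]] [N photograph]] [Conj and] [NP [Det every] [AP [Adj bright]] [N cat]]] [VP [V observed]]]
No rule offers an alternative attachment or grouping for any span, so this is the only derivation.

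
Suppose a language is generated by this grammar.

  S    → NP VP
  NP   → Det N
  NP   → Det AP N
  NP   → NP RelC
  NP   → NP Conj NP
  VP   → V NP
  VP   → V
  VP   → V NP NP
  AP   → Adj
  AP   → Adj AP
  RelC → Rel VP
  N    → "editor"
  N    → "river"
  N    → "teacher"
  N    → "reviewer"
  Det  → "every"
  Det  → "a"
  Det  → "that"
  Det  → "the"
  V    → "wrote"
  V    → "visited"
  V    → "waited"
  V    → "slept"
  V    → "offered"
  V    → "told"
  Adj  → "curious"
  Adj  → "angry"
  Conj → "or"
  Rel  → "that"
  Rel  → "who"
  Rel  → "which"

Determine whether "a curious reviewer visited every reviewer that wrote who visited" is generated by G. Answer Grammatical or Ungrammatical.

[S [NP [Det a] [AP [Adj curious]] [N reviewer]] [VP [V visited] [NP [NP [NP [Det every] [N reviewer]] [RelC [Rel that] [VP [V wrote]]]] [RelC [Rel who] [VP [V visited]]]]]]
Each bracket corresponds to one application of a listed rule, so the string is derivable from S.

Grammatical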